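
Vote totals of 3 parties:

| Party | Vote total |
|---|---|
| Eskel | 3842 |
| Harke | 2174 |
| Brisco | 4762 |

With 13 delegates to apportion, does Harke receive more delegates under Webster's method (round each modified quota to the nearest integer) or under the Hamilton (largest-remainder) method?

Webster: Eskel 4, Harke 3, Brisco 6.
Hamilton: Eskel 5, Harke 2, Brisco 6.
Harke gets 3 under Webster and 2 under Hamilton.

Webster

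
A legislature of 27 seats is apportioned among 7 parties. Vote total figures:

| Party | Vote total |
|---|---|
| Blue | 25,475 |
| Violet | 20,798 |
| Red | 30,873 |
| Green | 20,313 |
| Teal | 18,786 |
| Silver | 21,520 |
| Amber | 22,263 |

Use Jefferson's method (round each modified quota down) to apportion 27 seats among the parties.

Standard divisor 160028/27 ≈ 5926.963; standard quotas: Blue 4.298, Violet 3.509, Red 5.209, Green 3.427, Teal 3.170, Silver 3.631, Amber 3.756.
Rounding down gives 4, 3, 5, 3, 3, 3, 3 = 24 seats, so the divisor must be adjusted.
With modified divisor 5170: modified quotas Blue 4.927, Violet 4.023, Red 5.972, Green 3.929, Teal 3.634, Silver 4.162, Amber 4.306.
Rounding down: Blue 4, Violet 4, Red 5, Green 3, Teal 3, Silver 4, Amber 4 (total 27).

Blue 4, Violet 4, Red 5, Green 3, Teal 3, Silver 4, Amber 4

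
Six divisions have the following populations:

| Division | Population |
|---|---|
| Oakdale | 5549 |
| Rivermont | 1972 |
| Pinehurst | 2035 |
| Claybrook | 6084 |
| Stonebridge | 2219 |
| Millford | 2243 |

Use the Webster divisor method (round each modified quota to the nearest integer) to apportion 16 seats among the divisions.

Standard divisor 20102/16 ≈ 1256.375; standard quotas: Oakdale 4.417, Rivermont 1.570, Pinehurst 1.620, Claybrook 4.843, Stonebridge 1.766, Millford 1.785.
Rounding to the nearest integer gives 4, 2, 2, 5, 2, 2 = 17 seats, so the divisor must be adjusted.
With modified divisor 1333: modified quotas Oakdale 4.163, Rivermont 1.479, Pinehurst 1.527, Claybrook 4.564, Stonebridge 1.665, Millford 1.683.
Rounding to the nearest integer: Oakdale 4, Rivermont 1, Pinehurst 2, Claybrook 5, Stonebridge 2, Millford 2 (total 16).

Oakdale: 4, Rivermont: 1, Pinehurst: 2, Claybrook: 5, Stonebridge: 2, Millford: 2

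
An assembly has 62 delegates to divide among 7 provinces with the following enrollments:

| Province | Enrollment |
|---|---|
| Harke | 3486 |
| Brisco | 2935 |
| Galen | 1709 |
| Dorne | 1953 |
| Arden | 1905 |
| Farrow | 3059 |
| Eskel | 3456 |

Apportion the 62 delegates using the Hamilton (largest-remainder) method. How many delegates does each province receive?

Harke 12, Brisco 10, Galen 6, Dorne 6, Arden 6, Farrow 10, Eskel 12

Standard divisor: 18503 ÷ 62 ≈ 298.435.
Standard quotas: Harke 11.681, Brisco 9.835, Galen 5.727, Dorne 6.544, Arden 6.383, Farrow 10.250, Eskel 11.580.
Lower quotas: Harke 11, Brisco 9, Galen 5, Dorne 6, Arden 6, Farrow 10, Eskel 11 (sum 58, leaving 4 seats).
Remainders in descending order: Brisco 0.835, Galen 0.727, Harke 0.681, Eskel 0.580, Dorne 0.544, Arden 0.383, Farrow 0.250.
Largest remainders: Brisco, Galen, Harke, Eskel receive the extra seats.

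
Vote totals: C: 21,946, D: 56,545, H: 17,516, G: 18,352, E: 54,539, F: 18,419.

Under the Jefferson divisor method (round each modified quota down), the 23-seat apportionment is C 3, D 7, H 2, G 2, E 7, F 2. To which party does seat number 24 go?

Priority for the next seat is population ÷ (current seats + 1).
Priorities: C 5486.500, D 7068.125, H 5838.667, G 6117.333, E 6817.375, F 6139.667.
Highest priority: D.

D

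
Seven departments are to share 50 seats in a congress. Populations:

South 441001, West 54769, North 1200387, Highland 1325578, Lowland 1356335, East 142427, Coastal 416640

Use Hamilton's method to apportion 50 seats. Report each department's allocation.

South 5; West 1; North 12; Highland 13; Lowland 14; East 1; Coastal 4

The standard divisor is 4937137/50 ≈ 98742.74.
Standard quotas: South 4.4662, West 0.5547, North 12.1567, Highland 13.4246, Lowland 13.7360, East 1.4424, Coastal 4.2194.
Lower quotas: South 4, West 0, North 12, Highland 13, Lowland 13, East 1, Coastal 4 (sum 47, leaving 3 seats).
Remainders in descending order: Lowland 0.7360, West 0.5547, South 0.4662, East 0.4424, Highland 0.4246, Coastal 0.2194, North 0.1567.
Largest remainders: Lowland, West, South receive the extra seats.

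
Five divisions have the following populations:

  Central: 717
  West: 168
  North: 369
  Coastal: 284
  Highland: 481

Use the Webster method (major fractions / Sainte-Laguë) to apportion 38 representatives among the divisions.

Standard divisor 2019/38 ≈ 53.132; standard quotas: Central 13.495, West 3.162, North 6.945, Coastal 5.345, Highland 9.053.
Rounding to the nearest integer gives 13, 3, 7, 5, 9 = 37 seats, so the divisor must be adjusted.
With modified divisor 52: modified quotas Central 13.788, West 3.231, North 7.096, Coastal 5.462, Highland 9.250.
Rounding to the nearest integer: Central 14, West 3, North 7, Coastal 5, Highland 9 (total 38).

Central=14; West=3; North=7; Coastal=5; Highland=9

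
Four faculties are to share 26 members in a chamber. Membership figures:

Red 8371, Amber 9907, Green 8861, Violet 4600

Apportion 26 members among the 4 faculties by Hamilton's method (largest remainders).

The standard divisor is 31739/26 ≈ 1220.731.
Standard quotas: Red 6.8574, Amber 8.1156, Green 7.2588, Violet 3.7682.
Lower quotas: Red 6, Amber 8, Green 7, Violet 3 (sum 24, leaving 2 seats).
Remainders in descending order: Red 0.8574, Violet 0.7682, Green 0.2588, Amber 0.1156.
Largest remainders: Red, Violet receive the extra seats.

Red 7, Amber 8, Green 7, Violet 4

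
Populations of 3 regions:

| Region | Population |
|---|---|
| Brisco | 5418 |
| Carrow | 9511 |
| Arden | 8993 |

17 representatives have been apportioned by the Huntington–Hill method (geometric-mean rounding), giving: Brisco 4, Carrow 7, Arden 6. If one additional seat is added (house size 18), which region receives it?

Arden

Priority for the next seat is population ÷ (√(s·(s+1))).
Priorities: Brisco 1211.502, Carrow 1270.961, Arden 1387.650.
Highest priority: Arden.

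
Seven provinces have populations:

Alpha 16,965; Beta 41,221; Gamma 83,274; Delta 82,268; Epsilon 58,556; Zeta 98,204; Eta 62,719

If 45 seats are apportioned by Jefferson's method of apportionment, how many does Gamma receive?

9

Standard divisor 443207/45 ≈ 9849.044; standard quotas: Alpha 1.723, Beta 4.185, Gamma 8.455, Delta 8.353, Epsilon 5.945, Zeta 9.971, Eta 6.368.
Rounding down gives 1, 4, 8, 8, 5, 9, 6 = 41 seats, so the divisor must be adjusted.
With modified divisor 9100: modified quotas Alpha 1.864, Beta 4.530, Gamma 9.151, Delta 9.040, Epsilon 6.435, Zeta 10.792, Eta 6.892.
Rounding down: Alpha 1, Beta 4, Gamma 9, Delta 9, Epsilon 6, Zeta 10, Eta 6 (total 45).
Gamma receives 9.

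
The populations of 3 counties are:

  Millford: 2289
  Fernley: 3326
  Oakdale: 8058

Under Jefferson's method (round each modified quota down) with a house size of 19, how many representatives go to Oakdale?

Standard divisor 13673/19 ≈ 719.632; standard quotas: Millford 3.181, Fernley 4.622, Oakdale 11.197.
Rounding down gives 3, 4, 11 = 18 seats, so the divisor must be adjusted.
With modified divisor 670: modified quotas Millford 3.416, Fernley 4.964, Oakdale 12.027.
Rounding down: Millford 3, Fernley 4, Oakdale 12 (total 19).
Oakdale receives 12.

12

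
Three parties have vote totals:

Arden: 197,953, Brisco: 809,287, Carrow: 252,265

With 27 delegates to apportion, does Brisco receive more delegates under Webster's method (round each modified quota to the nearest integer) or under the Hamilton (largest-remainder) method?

Webster

Webster: Arden 4, Brisco 18, Carrow 5.
Hamilton: Arden 4, Brisco 17, Carrow 6.
Brisco gets 18 under Webster and 17 under Hamilton.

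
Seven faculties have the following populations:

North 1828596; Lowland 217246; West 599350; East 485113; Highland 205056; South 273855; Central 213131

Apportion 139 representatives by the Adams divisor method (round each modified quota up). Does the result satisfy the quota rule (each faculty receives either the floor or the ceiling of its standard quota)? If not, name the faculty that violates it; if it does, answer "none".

Standard quotas: North 66.497, Lowland 7.900, West 21.795, East 17.641, Highland 7.457, South 9.959, Central 7.751.
Adams allocation: North 65, Lowland 8, West 22, East 18, Highland 8, South 10, Central 8.
North has quota 66.497 (lower 66, upper 67) but receives 65 — outside the quota interval.

North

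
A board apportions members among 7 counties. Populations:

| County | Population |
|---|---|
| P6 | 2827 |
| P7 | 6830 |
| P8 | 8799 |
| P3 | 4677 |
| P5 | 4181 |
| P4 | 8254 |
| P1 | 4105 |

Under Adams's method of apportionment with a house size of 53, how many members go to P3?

Standard divisor 39673/53 ≈ 748.547; standard quotas: P6 3.777, P7 9.124, P8 11.755, P3 6.248, P5 5.585, P4 11.027, P1 5.484.
Rounding up gives 4, 10, 12, 7, 6, 12, 6 = 57 seats, so the divisor must be adjusted.
With modified divisor 810: modified quotas P6 3.490, P7 8.432, P8 10.863, P3 5.774, P5 5.162, P4 10.190, P1 5.068.
Rounding up: P6 4, P7 9, P8 11, P3 6, P5 6, P4 11, P1 6 (total 53).
P3 receives 6.

6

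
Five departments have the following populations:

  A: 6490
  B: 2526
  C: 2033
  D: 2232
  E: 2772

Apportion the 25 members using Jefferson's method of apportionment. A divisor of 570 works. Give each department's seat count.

A: 11, B: 4, C: 3, D: 3, E: 4

With modified divisor 570: modified quotas A 11.386, B 4.432, C 3.567, D 3.916, E 4.863.
Rounding down: A 11, B 4, C 3, D 3, E 4 (total 25).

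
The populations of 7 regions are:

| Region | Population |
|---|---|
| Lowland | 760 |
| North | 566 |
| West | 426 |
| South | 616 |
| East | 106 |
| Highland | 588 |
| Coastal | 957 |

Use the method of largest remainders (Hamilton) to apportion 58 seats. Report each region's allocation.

Total 4019; standard divisor 4019/58 ≈ 69.293.
Standard quotas: Lowland 10.968, North 8.168, West 6.148, South 8.890, East 1.530, Highland 8.486, Coastal 13.811.
Lower quotas: Lowland 10, North 8, West 6, South 8, East 1, Highland 8, Coastal 13 (sum 54, leaving 4 seats).
Remainders in descending order: Lowland 0.968, South 0.890, Coastal 0.811, East 0.530, Highland 0.486, North 0.168, West 0.148.
The surplus seats go to Lowland, South, Coastal, East.

Lowland: 11, North: 8, West: 6, South: 9, East: 2, Highland: 8, Coastal: 14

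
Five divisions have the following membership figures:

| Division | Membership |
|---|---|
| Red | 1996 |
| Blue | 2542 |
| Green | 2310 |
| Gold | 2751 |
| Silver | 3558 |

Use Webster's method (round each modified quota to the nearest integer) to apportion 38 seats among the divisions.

Standard divisor 13157/38 ≈ 346.237; standard quotas: Red 5.765, Blue 7.342, Green 6.672, Gold 7.945, Silver 10.276.
Rounding to the nearest integer gives Red 6, Blue 7, Green 7, Gold 8, Silver 10 — total 38, matching the house size, so no adjustment is needed.

Red 6; Blue 7; Green 7; Gold 8; Silver 10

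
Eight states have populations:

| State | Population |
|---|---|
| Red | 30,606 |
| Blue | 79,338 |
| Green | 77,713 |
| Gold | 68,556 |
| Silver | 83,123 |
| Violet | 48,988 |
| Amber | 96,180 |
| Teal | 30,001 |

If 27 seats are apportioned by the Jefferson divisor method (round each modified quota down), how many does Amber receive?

5

Standard divisor 514505/27 ≈ 19055.741; standard quotas: Red 1.606, Blue 4.163, Green 4.078, Gold 3.598, Silver 4.362, Violet 2.571, Amber 5.047, Teal 1.574.
Rounding down gives 1, 4, 4, 3, 4, 2, 5, 1 = 24 seats, so the divisor must be adjusted.
With modified divisor 16200: modified quotas Red 1.889, Blue 4.897, Green 4.797, Gold 4.232, Silver 5.131, Violet 3.024, Amber 5.937, Teal 1.852.
Rounding down: Red 1, Blue 4, Green 4, Gold 4, Silver 5, Violet 3, Amber 5, Teal 1 (total 27).
Amber receives 5.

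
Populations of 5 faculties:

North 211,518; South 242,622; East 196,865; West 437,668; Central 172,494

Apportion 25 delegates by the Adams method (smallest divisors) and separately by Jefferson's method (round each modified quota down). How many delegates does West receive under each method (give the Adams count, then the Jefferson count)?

8 and 9

Adams: North 4, South 5, East 4, West 8, Central 4.
Jefferson: North 4, South 5, East 4, West 9, Central 3.
West gets 8 under Adams and 9 under Jefferson.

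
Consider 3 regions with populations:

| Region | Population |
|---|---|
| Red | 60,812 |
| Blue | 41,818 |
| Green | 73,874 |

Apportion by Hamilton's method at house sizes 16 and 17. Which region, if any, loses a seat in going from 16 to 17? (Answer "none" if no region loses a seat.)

At 16 seats: Red 5, Blue 4, Green 7.
At 17 seats: Red 6, Blue 4, Green 7.
No region's allocation decreased.

none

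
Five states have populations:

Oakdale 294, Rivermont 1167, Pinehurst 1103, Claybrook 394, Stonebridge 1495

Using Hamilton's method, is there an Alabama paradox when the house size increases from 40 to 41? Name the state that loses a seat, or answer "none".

At 40 seats: Oakdale 3, Rivermont 10, Pinehurst 10, Claybrook 4, Stonebridge 13.
At 41 seats: Oakdale 3, Rivermont 11, Pinehurst 10, Claybrook 3, Stonebridge 14.
Claybrook drops from 4 to 3.

Claybrook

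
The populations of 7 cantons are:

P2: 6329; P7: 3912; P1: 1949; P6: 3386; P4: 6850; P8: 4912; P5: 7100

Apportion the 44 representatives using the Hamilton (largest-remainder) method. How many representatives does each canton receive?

Total 34438; standard divisor 34438/44 ≈ 782.682.
Standard quotas: P2 8.0863, P7 4.9982, P1 2.4902, P6 4.3262, P4 8.7520, P8 6.2759, P5 9.0714.
Lower quotas: P2 8, P7 4, P1 2, P6 4, P4 8, P8 6, P5 9 (sum 41, leaving 3 seats).
Remainders in descending order: P7 0.9982, P4 0.7520, P1 0.4902, P6 0.3262, P8 0.2759, P2 0.0863, P5 0.0714.
Largest remainders: P7, P4, P1 receive the extra seats.

P2 8, P7 5, P1 3, P6 4, P4 9, P8 6, P5 9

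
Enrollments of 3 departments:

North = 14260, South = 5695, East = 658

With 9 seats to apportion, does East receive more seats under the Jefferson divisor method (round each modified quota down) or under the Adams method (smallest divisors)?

Adams

Jefferson: North 7, South 2, East 0.
Adams: North 6, South 2, East 1.
East gets 0 under Jefferson and 1 under Adams.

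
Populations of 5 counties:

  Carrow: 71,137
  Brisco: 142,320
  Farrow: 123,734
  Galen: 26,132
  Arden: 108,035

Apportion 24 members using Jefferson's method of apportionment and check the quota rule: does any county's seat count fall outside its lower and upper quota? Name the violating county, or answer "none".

none

Standard quotas: Carrow 3.622, Brisco 7.246, Farrow 6.300, Galen 1.331, Arden 5.501.
Jefferson allocation: Carrow 3, Brisco 8, Farrow 6, Galen 1, Arden 6.
Every allocation lies between the lower and upper quota.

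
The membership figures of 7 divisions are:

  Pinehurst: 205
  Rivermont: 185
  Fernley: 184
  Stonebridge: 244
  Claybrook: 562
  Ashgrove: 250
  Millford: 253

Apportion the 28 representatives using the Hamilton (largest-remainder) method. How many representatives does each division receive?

Pinehurst: 3, Rivermont: 3, Fernley: 3, Stonebridge: 3, Claybrook: 8, Ashgrove: 4, Millford: 4

The standard divisor is 1883/28 ≈ 67.25.
Standard quotas: Pinehurst 3.048, Rivermont 2.751, Fernley 2.736, Stonebridge 3.628, Claybrook 8.357, Ashgrove 3.717, Millford 3.762.
Lower quotas: Pinehurst 3, Rivermont 2, Fernley 2, Stonebridge 3, Claybrook 8, Ashgrove 3, Millford 3 (sum 24, leaving 4 seats).
Remainders in descending order: Millford 0.762, Rivermont 0.751, Fernley 0.736, Ashgrove 0.717, Stonebridge 0.628, Claybrook 0.357, Pinehurst 0.048.
The surplus seats go to Millford, Rivermont, Fernley, Ashgrove.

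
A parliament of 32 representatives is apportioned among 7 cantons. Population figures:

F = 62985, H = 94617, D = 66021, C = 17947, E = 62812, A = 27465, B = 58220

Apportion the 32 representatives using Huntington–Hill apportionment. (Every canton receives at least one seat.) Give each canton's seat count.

F 5; H 8; D 5; C 2; E 5; A 2; B 5

With divisor 12349: modified quotas F 5.100, H 7.662, D 5.346, C 1.453, E 5.086, A 2.224, B 4.715.
Geometric-mean thresholds: F √(5·6)=5.477, H √(7·8)=7.483, D √(5·6)=5.477, C √(1·2)=1.414, E √(5·6)=5.477, A √(2·3)=2.449, B √(4·5)=4.472.
Each quota rounded against its threshold gives F 5, H 8, D 5, C 2, E 5, A 2, B 5 (total 32).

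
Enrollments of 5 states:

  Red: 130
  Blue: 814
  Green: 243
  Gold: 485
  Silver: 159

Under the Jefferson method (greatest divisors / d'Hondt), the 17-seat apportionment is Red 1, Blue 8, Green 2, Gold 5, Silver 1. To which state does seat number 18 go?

Blue

Priority for the next seat is population ÷ (current seats + 1).
Priorities: Red 65.000, Blue 90.444, Green 81.000, Gold 80.833, Silver 79.500.
Highest priority: Blue.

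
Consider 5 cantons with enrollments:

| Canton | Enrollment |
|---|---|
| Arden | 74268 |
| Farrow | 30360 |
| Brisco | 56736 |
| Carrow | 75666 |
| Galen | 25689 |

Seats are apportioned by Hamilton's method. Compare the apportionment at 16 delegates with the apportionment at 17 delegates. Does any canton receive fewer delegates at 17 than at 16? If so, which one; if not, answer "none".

At 16 seats: Arden 4, Farrow 2, Brisco 3, Carrow 5, Galen 2.
At 17 seats: Arden 5, Farrow 2, Brisco 4, Carrow 5, Galen 1.
Galen drops from 2 to 1.

Galen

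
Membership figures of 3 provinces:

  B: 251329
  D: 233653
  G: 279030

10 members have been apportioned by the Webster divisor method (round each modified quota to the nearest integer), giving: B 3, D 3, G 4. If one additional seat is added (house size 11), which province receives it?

B

Priority for the next seat is population ÷ (current seats + 0.5).
Priorities: B 71808.286, D 66758.000, G 62006.667.
Highest priority: B.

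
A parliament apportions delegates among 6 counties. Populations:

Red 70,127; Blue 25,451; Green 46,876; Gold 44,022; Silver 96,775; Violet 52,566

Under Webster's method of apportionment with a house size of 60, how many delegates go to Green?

Standard divisor 335817/60 ≈ 5596.95; standard quotas: Red 12.530, Blue 4.547, Green 8.375, Gold 7.865, Silver 17.291, Violet 9.392.
Rounding to the nearest integer gives Red 13, Blue 5, Green 8, Gold 8, Silver 17, Violet 9 — total 60, matching the house size, so no adjustment is needed.
Green receives 8.

8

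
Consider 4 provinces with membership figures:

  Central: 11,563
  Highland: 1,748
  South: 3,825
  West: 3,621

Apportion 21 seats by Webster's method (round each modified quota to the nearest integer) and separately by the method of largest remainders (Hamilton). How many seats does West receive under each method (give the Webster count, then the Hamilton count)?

Webster: Central 11, Highland 2, South 4, West 4.
Hamilton: Central 12, Highland 2, South 4, West 3.
West gets 4 under Webster and 3 under Hamilton.

4 and 3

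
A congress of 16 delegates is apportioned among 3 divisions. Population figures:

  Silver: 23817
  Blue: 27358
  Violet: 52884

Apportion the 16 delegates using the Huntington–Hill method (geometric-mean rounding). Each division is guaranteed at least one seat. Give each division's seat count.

Silver 4, Blue 4, Violet 8

With divisor 6554: modified quotas Silver 3.634, Blue 4.174, Violet 8.069.
Geometric-mean thresholds: Silver √(3·4)=3.464, Blue √(4·5)=4.472, Violet √(8·9)=8.485.
Each quota rounded against its threshold gives Silver 4, Blue 4, Violet 8 (total 16).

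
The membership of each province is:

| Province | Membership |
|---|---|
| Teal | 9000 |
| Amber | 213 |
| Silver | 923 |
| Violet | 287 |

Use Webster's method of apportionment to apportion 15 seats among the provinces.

Standard divisor 10423/15 ≈ 694.867; standard quotas: Teal 12.952, Amber 0.307, Silver 1.328, Violet 0.413.
Rounding to the nearest integer gives 13, 0, 1, 0 = 14 seats, so the divisor must be adjusted.
With modified divisor 640: modified quotas Teal 14.062, Amber 0.333, Silver 1.442, Violet 0.448.
Rounding to the nearest integer: Teal 14, Amber 0, Silver 1, Violet 0 (total 15).

Teal 14; Amber 0; Silver 1; Violet 0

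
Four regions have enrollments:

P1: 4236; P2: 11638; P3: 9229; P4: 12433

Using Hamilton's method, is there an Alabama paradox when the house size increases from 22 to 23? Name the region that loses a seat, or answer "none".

At 22 seats: P1 3, P2 7, P3 5, P4 7.
At 23 seats: P1 2, P2 7, P3 6, P4 8.
P1 drops from 3 to 2.

P1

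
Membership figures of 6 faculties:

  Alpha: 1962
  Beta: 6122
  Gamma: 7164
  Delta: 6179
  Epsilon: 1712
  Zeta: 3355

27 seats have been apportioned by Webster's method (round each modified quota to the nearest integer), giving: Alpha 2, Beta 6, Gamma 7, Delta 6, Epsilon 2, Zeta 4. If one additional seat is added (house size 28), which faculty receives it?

Gamma

Priority for the next seat is population ÷ (current seats + 0.5).
Priorities: Alpha 784.800, Beta 941.846, Gamma 955.200, Delta 950.615, Epsilon 684.800, Zeta 745.556.
Highest priority: Gamma.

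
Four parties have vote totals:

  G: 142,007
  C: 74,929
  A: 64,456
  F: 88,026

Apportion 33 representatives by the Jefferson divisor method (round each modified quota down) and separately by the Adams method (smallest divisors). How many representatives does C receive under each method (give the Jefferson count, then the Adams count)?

Jefferson: G 13, C 6, A 6, F 8.
Adams: G 12, C 7, A 6, F 8.
C gets 6 under Jefferson and 7 under Adams.

6 and 7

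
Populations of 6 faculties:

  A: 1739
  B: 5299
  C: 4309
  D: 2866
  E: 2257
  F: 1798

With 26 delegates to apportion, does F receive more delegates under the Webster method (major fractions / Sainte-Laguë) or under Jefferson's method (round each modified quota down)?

Webster

Webster: A 2, B 8, C 6, D 4, E 3, F 3.
Jefferson: A 2, B 8, C 7, D 4, E 3, F 2.
F gets 3 under Webster and 2 under Jefferson.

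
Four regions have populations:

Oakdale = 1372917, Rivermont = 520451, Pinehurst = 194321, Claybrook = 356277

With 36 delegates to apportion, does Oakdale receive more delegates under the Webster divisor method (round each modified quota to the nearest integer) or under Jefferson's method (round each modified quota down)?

Jefferson

Webster: Oakdale 20, Rivermont 8, Pinehurst 3, Claybrook 5.
Jefferson: Oakdale 21, Rivermont 8, Pinehurst 2, Claybrook 5.
Oakdale gets 20 under Webster and 21 under Jefferson.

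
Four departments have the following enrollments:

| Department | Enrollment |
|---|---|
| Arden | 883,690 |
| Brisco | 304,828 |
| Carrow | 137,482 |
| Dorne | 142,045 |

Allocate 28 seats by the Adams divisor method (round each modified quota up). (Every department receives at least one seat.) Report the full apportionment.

Arden 16, Brisco 6, Carrow 3, Dorne 3

Standard divisor 1468045/28 ≈ 52430.179; standard quotas: Arden 16.855, Brisco 5.814, Carrow 2.622, Dorne 2.709.
Rounding up gives 17, 6, 3, 3 = 29 seats, so the divisor must be adjusted.
With modified divisor 57100: modified quotas Arden 15.476, Brisco 5.338, Carrow 2.408, Dorne 2.488.
Rounding up: Arden 16, Brisco 6, Carrow 3, Dorne 3 (total 28).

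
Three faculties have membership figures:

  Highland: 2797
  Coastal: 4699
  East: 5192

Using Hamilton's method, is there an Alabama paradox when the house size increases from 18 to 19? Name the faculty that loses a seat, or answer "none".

At 18 seats: Highland 4, Coastal 7, East 7.
At 19 seats: Highland 4, Coastal 7, East 8.
No faculty's allocation decreased.

none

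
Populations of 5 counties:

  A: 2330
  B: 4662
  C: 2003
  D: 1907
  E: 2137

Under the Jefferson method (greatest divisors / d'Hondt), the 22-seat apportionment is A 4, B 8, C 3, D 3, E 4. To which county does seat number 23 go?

Priority for the next seat is population ÷ (current seats + 1).
Priorities: A 466.000, B 518.000, C 500.750, D 476.750, E 427.400.
Highest priority: B.

B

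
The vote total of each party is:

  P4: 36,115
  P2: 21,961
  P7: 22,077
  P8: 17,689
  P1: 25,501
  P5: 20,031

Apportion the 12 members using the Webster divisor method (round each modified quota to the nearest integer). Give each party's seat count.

P4 3, P2 2, P7 2, P8 1, P1 2, P5 2

Standard divisor 143374/12 ≈ 11947.833; standard quotas: P4 3.023, P2 1.838, P7 1.848, P8 1.481, P1 2.134, P5 1.677.
Rounding to the nearest integer gives P4 3, P2 2, P7 2, P8 1, P1 2, P5 2 — total 12, matching the house size, so no adjustment is needed.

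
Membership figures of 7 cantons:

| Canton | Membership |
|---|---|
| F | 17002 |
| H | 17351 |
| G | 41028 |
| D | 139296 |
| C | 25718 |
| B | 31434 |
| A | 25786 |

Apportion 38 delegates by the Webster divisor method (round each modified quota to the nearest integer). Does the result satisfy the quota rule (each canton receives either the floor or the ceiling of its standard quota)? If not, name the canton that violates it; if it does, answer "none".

Standard quotas: F 2.171, H 2.215, G 5.239, D 17.786, C 3.284, B 4.014, A 3.292.
Webster allocation: F 2, H 2, G 5, D 19, C 3, B 4, A 3.
D has quota 17.786 (lower 17, upper 18) but receives 19 — outside the quota interval.

D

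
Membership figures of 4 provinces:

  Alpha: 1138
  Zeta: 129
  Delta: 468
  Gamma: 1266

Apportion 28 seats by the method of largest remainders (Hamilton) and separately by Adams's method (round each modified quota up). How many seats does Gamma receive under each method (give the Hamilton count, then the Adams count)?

12 and 11

Hamilton: Alpha 11, Zeta 1, Delta 4, Gamma 12.
Adams: Alpha 10, Zeta 2, Delta 5, Gamma 11.
Gamma gets 12 under Hamilton and 11 under Adams.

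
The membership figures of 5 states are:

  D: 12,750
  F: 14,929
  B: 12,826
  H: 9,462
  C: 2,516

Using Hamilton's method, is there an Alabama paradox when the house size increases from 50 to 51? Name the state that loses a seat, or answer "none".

At 50 seats: D 12, F 14, B 12, H 9, C 3.
At 51 seats: D 12, F 15, B 13, H 9, C 2.
C drops from 3 to 2.

C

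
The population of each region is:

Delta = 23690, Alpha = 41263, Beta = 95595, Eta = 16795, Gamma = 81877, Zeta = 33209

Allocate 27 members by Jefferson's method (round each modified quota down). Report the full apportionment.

Standard divisor 292429/27 ≈ 10830.704; standard quotas: Delta 2.187, Alpha 3.810, Beta 8.826, Eta 1.551, Gamma 7.560, Zeta 3.066.
Rounding down gives 2, 3, 8, 1, 7, 3 = 24 seats, so the divisor must be adjusted.
With modified divisor 9900: modified quotas Delta 2.393, Alpha 4.168, Beta 9.656, Eta 1.696, Gamma 8.270, Zeta 3.354.
Rounding down: Delta 2, Alpha 4, Beta 9, Eta 1, Gamma 8, Zeta 3 (total 27).

Delta 2, Alpha 4, Beta 9, Eta 1, Gamma 8, Zeta 3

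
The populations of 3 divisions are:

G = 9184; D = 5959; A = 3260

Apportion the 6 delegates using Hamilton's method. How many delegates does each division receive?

G 3; D 2; A 1

Standard divisor: 18403 ÷ 6 ≈ 3067.167.
Standard quotas: G 2.9943, D 1.9428, A 1.0629.
Lower quotas: G 2, D 1, A 1 (sum 4, leaving 2 seats).
Remainders in descending order: G 0.9943, D 0.9428, A 0.0629.
Largest remainders: G, D receive the extra seats.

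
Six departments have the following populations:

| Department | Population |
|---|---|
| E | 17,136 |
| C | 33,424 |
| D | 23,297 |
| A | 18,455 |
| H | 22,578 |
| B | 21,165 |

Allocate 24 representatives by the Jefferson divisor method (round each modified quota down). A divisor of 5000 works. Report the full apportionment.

With modified divisor 5000: modified quotas E 3.427, C 6.685, D 4.659, A 3.691, H 4.516, B 4.233.
Rounding down: E 3, C 6, D 4, A 3, H 4, B 4 (total 24).

E 3, C 6, D 4, A 3, H 4, B 4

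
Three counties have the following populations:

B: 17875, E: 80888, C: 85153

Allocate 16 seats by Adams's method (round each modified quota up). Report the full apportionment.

B=2; E=7; C=7

Standard divisor 183916/16 ≈ 11494.75; standard quotas: B 1.555, E 7.037, C 7.408.
Rounding up gives 2, 8, 8 = 18 seats, so the divisor must be adjusted.
With modified divisor 12800: modified quotas B 1.396, E 6.319, C 6.653.
Rounding up: B 2, E 7, C 7 (total 16).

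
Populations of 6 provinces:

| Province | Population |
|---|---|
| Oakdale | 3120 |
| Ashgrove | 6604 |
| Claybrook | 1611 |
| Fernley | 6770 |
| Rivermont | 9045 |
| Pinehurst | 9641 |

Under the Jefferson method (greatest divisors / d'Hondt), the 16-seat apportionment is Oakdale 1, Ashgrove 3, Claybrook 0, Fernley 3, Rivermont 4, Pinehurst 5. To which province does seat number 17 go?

Priority for the next seat is population ÷ (current seats + 1).
Priorities: Oakdale 1560.000, Ashgrove 1651.000, Claybrook 1611.000, Fernley 1692.500, Rivermont 1809.000, Pinehurst 1606.833.
Highest priority: Rivermont.

Rivermont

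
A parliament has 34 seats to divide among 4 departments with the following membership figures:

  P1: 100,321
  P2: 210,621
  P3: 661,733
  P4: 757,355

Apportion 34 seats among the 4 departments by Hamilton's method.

P1 2, P2 4, P3 13, P4 15

Total 1730030; standard divisor 1730030/34 ≈ 50883.235.
Standard quotas: P1 1.9716, P2 4.1393, P3 13.0049, P4 14.8842.
Lower quotas: P1 1, P2 4, P3 13, P4 14 (sum 32, leaving 2 seats).
Remainders in descending order: P1 0.9716, P4 0.8842, P2 0.1393, P3 0.0049.
Largest remainders: P1, P4 receive the extra seats.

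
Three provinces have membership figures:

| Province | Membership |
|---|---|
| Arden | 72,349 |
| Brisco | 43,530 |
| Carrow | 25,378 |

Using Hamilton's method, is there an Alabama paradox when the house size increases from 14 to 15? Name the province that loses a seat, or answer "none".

none

At 14 seats: Arden 7, Brisco 4, Carrow 3.
At 15 seats: Arden 8, Brisco 4, Carrow 3.
No province's allocation decreased.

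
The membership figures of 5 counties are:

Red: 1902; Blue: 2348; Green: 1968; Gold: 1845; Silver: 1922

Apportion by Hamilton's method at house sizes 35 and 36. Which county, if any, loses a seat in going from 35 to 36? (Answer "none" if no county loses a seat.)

none

At 35 seats: Red 7, Blue 8, Green 7, Gold 6, Silver 7.
At 36 seats: Red 7, Blue 8, Green 7, Gold 7, Silver 7.
No county's allocation decreased.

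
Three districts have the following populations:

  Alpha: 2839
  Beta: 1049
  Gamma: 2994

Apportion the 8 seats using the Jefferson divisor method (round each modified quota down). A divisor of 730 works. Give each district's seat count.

With modified divisor 730: modified quotas Alpha 3.889, Beta 1.437, Gamma 4.101.
Rounding down: Alpha 3, Beta 1, Gamma 4 (total 8).

Alpha=3, Beta=1, Gamma=4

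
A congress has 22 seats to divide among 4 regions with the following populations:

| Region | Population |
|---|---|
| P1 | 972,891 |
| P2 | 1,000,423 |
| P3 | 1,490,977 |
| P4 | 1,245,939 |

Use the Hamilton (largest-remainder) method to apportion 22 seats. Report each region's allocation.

P1=4, P2=5, P3=7, P4=6

Total 4710230; standard divisor 4710230/22 ≈ 214101.364.
Standard quotas: P1 4.5441, P2 4.6727, P3 6.9639, P4 5.8194.
Lower quotas: P1 4, P2 4, P3 6, P4 5 (sum 19, leaving 3 seats).
Remainders in descending order: P3 0.9639, P4 0.8194, P2 0.6727, P1 0.5441.
The surplus seats go to P3, P4, P2.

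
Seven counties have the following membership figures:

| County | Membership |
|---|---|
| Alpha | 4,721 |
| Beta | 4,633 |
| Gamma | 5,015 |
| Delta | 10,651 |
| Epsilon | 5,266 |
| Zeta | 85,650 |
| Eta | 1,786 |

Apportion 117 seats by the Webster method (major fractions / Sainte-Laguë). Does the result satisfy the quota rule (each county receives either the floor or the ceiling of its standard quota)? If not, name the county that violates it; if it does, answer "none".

Zeta

Standard quotas: Alpha 4.692, Beta 4.605, Gamma 4.984, Delta 10.586, Epsilon 5.234, Zeta 85.125, Eta 1.775.
Webster allocation: Alpha 5, Beta 5, Gamma 5, Delta 11, Epsilon 5, Zeta 84, Eta 2.
Zeta has quota 85.125 (lower 85, upper 86) but receives 84 — outside the quota interval.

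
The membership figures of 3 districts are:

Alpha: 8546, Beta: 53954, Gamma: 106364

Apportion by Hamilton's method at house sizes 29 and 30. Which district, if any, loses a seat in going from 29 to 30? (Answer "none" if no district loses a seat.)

Alpha

At 29 seats: Alpha 2, Beta 9, Gamma 18.
At 30 seats: Alpha 1, Beta 10, Gamma 19.
Alpha drops from 2 to 1.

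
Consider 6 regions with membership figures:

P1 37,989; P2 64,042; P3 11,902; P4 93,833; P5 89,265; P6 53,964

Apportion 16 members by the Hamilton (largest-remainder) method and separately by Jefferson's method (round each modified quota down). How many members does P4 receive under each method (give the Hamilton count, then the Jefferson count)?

Hamilton: P1 2, P2 3, P3 1, P4 4, P5 4, P6 2.
Jefferson: P1 2, P2 3, P3 0, P4 5, P5 4, P6 2.
P4 gets 4 under Hamilton and 5 under Jefferson.

4 and 5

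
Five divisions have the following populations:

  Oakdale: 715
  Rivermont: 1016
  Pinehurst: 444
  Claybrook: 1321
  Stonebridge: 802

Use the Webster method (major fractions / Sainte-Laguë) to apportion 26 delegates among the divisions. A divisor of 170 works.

Oakdale: 4; Rivermont: 6; Pinehurst: 3; Claybrook: 8; Stonebridge: 5

With modified divisor 170: modified quotas Oakdale 4.206, Rivermont 5.976, Pinehurst 2.612, Claybrook 7.771, Stonebridge 4.718.
Rounding to the nearest integer: Oakdale 4, Rivermont 6, Pinehurst 3, Claybrook 8, Stonebridge 5 (total 26).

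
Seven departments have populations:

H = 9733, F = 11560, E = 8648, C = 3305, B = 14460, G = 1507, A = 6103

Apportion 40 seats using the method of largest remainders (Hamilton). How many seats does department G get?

1

The standard divisor is 55316/40 ≈ 1382.9.
Standard quotas: H 7.0381, F 8.3592, E 6.2535, C 2.3899, B 10.4563, G 1.0897, A 4.4132.
Lower quotas: H 7, F 8, E 6, C 2, B 10, G 1, A 4 (sum 38, leaving 2 seats).
Remainders in descending order: B 0.4563, A 0.4132, C 0.3899, F 0.3592, E 0.2535, G 0.0897, H 0.0381.
Largest remainders: B, A receive the extra seats.
G receives 1.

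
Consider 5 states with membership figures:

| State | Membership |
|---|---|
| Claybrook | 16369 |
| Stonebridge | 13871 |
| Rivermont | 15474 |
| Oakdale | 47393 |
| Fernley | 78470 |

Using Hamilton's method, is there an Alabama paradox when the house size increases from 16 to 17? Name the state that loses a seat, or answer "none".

Rivermont

At 16 seats: Claybrook 2, Stonebridge 1, Rivermont 2, Oakdale 4, Fernley 7.
At 17 seats: Claybrook 2, Stonebridge 1, Rivermont 1, Oakdale 5, Fernley 8.
Rivermont drops from 2 to 1.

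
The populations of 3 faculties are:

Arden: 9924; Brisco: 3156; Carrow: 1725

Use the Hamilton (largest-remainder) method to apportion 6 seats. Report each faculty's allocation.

The standard divisor is 14805/6 ≈ 2467.5.
Standard quotas: Arden 4.0219, Brisco 1.2790, Carrow 0.6991.
Lower quotas: Arden 4, Brisco 1, Carrow 0 (sum 5, leaving 1 seat).
Remainders in descending order: Carrow 0.6991, Brisco 0.2790, Arden 0.0219.
The surplus seat goes to Carrow.

Arden: 4, Brisco: 1, Carrow: 1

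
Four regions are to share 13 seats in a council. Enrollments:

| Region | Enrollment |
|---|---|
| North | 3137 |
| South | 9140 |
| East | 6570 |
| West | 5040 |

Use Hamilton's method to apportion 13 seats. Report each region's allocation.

Standard divisor: 23887 ÷ 13 ≈ 1837.462.
Standard quotas: North 1.7072, South 4.9743, East 3.5756, West 2.7429.
Lower quotas: North 1, South 4, East 3, West 2 (sum 10, leaving 3 seats).
Remainders in descending order: South 0.9743, West 0.7429, North 0.7072, East 0.5756.
The surplus seats go to South, West, North.

North 2, South 5, East 3, West 3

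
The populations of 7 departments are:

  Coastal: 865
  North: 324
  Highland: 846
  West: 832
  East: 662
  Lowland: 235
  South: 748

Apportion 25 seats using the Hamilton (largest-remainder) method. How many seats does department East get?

4

Standard divisor: 4512 ÷ 25 ≈ 180.48.
Standard quotas: Coastal 4.793, North 1.795, Highland 4.688, West 4.610, East 3.668, Lowland 1.302, South 4.145.
Lower quotas: Coastal 4, North 1, Highland 4, West 4, East 3, Lowland 1, South 4 (sum 21, leaving 4 seats).
Remainders in descending order: North 0.795, Coastal 0.793, Highland 0.688, East 0.668, West 0.610, Lowland 0.302, South 0.145.
The surplus seats go to North, Coastal, Highland, East.
East receives 4.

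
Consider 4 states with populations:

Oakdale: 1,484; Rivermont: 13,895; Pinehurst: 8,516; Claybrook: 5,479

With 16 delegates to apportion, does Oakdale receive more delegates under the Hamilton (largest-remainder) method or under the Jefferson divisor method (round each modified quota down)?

Hamilton

Hamilton: Oakdale 1, Rivermont 7, Pinehurst 5, Claybrook 3.
Jefferson: Oakdale 0, Rivermont 8, Pinehurst 5, Claybrook 3.
Oakdale gets 1 under Hamilton and 0 under Jefferson.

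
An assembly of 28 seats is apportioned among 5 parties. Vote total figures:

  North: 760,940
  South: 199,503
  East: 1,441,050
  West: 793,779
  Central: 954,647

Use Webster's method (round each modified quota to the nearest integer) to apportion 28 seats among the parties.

Standard divisor 4149919/28 ≈ 148211.393; standard quotas: North 5.134, South 1.346, East 9.723, West 5.356, Central 6.441.
Rounding to the nearest integer gives 5, 1, 10, 5, 6 = 27 seats, so the divisor must be adjusted.
With modified divisor 145600: modified quotas North 5.226, South 1.370, East 9.897, West 5.452, Central 6.557.
Rounding to the nearest integer: North 5, South 1, East 10, West 5, Central 7 (total 28).

North 5, South 1, East 10, West 5, Central 7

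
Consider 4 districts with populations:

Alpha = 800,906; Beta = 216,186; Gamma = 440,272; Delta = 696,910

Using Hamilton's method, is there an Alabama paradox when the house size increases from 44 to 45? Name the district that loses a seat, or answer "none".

At 44 seats: Alpha 16, Beta 5, Gamma 9, Delta 14.
At 45 seats: Alpha 17, Beta 4, Gamma 9, Delta 15.
Beta drops from 5 to 4.

Beta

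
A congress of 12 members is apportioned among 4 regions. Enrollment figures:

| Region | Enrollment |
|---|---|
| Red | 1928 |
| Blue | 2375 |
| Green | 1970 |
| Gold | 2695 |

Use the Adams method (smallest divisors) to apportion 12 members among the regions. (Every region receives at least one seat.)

Red 3; Blue 3; Green 3; Gold 3

Standard divisor 8968/12 ≈ 747.333; standard quotas: Red 2.580, Blue 3.178, Green 2.636, Gold 3.606.
Rounding up gives 3, 4, 3, 4 = 14 seats, so the divisor must be adjusted.
With modified divisor 930: modified quotas Red 2.073, Blue 2.554, Green 2.118, Gold 2.898.
Rounding up: Red 3, Blue 3, Green 3, Gold 3 (total 12).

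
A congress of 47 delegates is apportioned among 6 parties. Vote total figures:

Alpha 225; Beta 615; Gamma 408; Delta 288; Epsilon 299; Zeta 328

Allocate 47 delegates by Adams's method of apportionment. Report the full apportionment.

Alpha 5, Beta 13, Gamma 9, Delta 6, Epsilon 7, Zeta 7

Standard divisor 2163/47 ≈ 46.021; standard quotas: Alpha 4.889, Beta 13.363, Gamma 8.865, Delta 6.258, Epsilon 6.497, Zeta 7.127.
Rounding up gives 5, 14, 9, 7, 7, 8 = 50 seats, so the divisor must be adjusted.
With modified divisor 49: modified quotas Alpha 4.592, Beta 12.551, Gamma 8.327, Delta 5.878, Epsilon 6.102, Zeta 6.694.
Rounding up: Alpha 5, Beta 13, Gamma 9, Delta 6, Epsilon 7, Zeta 7 (total 47).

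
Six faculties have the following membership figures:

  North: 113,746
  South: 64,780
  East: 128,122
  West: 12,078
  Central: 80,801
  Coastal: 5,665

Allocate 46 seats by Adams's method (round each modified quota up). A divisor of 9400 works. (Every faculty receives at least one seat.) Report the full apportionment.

With modified divisor 9400: modified quotas North 12.101, South 6.891, East 13.630, West 1.285, Central 8.596, Coastal 0.603.
Rounding up: North 13, South 7, East 14, West 2, Central 9, Coastal 1 (total 46).

North 13, South 7, East 14, West 2, Central 9, Coastal 1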